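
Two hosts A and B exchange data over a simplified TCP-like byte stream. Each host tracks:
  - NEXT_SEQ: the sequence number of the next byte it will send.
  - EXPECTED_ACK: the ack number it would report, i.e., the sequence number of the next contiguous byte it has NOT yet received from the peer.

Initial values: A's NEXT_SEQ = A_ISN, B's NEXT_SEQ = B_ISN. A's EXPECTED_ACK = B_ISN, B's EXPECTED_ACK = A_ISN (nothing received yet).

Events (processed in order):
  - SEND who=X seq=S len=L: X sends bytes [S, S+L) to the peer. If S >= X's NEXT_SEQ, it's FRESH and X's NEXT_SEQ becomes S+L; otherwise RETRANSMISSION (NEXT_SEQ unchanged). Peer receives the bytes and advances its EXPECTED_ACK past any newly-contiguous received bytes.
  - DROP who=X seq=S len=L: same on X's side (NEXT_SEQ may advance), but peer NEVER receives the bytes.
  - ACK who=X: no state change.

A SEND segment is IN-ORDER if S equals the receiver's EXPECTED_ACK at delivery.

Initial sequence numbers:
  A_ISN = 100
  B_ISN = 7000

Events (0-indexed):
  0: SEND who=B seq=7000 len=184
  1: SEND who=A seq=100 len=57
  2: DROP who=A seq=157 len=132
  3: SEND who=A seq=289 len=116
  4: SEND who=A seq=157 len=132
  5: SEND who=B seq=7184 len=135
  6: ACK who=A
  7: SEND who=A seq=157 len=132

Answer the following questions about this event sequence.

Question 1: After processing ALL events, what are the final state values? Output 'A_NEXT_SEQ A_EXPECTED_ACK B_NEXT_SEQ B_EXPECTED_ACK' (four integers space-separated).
After event 0: A_seq=100 A_ack=7184 B_seq=7184 B_ack=100
After event 1: A_seq=157 A_ack=7184 B_seq=7184 B_ack=157
After event 2: A_seq=289 A_ack=7184 B_seq=7184 B_ack=157
After event 3: A_seq=405 A_ack=7184 B_seq=7184 B_ack=157
After event 4: A_seq=405 A_ack=7184 B_seq=7184 B_ack=405
After event 5: A_seq=405 A_ack=7319 B_seq=7319 B_ack=405
After event 6: A_seq=405 A_ack=7319 B_seq=7319 B_ack=405
After event 7: A_seq=405 A_ack=7319 B_seq=7319 B_ack=405

Answer: 405 7319 7319 405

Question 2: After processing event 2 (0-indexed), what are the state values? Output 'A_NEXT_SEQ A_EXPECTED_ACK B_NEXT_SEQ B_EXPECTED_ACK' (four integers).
After event 0: A_seq=100 A_ack=7184 B_seq=7184 B_ack=100
After event 1: A_seq=157 A_ack=7184 B_seq=7184 B_ack=157
After event 2: A_seq=289 A_ack=7184 B_seq=7184 B_ack=157

289 7184 7184 157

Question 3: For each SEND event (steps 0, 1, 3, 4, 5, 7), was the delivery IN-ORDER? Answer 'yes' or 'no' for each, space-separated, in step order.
Step 0: SEND seq=7000 -> in-order
Step 1: SEND seq=100 -> in-order
Step 3: SEND seq=289 -> out-of-order
Step 4: SEND seq=157 -> in-order
Step 5: SEND seq=7184 -> in-order
Step 7: SEND seq=157 -> out-of-order

Answer: yes yes no yes yes no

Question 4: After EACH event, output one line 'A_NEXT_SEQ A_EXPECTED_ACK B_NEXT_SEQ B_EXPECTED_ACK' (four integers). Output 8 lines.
100 7184 7184 100
157 7184 7184 157
289 7184 7184 157
405 7184 7184 157
405 7184 7184 405
405 7319 7319 405
405 7319 7319 405
405 7319 7319 405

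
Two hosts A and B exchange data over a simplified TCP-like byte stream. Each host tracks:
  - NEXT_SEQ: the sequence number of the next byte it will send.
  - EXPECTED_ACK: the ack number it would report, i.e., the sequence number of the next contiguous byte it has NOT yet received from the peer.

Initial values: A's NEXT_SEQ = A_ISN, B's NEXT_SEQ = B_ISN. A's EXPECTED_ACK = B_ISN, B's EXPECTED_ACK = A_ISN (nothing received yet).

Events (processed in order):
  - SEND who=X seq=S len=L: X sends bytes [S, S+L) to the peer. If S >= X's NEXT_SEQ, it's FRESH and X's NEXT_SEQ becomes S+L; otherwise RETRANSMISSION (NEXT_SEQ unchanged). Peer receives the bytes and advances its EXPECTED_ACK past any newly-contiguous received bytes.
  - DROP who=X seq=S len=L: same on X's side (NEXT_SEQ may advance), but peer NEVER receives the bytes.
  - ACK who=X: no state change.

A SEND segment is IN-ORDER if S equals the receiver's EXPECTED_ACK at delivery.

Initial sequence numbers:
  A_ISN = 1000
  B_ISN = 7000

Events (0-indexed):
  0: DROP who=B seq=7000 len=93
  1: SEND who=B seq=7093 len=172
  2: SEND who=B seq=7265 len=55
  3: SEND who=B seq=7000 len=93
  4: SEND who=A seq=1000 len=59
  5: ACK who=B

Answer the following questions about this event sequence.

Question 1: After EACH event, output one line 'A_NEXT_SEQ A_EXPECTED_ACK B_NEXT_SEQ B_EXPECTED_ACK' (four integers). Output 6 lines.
1000 7000 7093 1000
1000 7000 7265 1000
1000 7000 7320 1000
1000 7320 7320 1000
1059 7320 7320 1059
1059 7320 7320 1059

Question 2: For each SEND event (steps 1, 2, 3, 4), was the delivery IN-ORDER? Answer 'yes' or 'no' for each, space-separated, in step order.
Answer: no no yes yes

Derivation:
Step 1: SEND seq=7093 -> out-of-order
Step 2: SEND seq=7265 -> out-of-order
Step 3: SEND seq=7000 -> in-order
Step 4: SEND seq=1000 -> in-order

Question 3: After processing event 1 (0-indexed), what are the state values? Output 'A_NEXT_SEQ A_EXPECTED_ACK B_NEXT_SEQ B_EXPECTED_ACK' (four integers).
After event 0: A_seq=1000 A_ack=7000 B_seq=7093 B_ack=1000
After event 1: A_seq=1000 A_ack=7000 B_seq=7265 B_ack=1000

1000 7000 7265 1000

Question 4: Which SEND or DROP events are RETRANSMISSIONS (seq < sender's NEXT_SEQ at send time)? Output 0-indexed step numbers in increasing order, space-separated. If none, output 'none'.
Answer: 3

Derivation:
Step 0: DROP seq=7000 -> fresh
Step 1: SEND seq=7093 -> fresh
Step 2: SEND seq=7265 -> fresh
Step 3: SEND seq=7000 -> retransmit
Step 4: SEND seq=1000 -> fresh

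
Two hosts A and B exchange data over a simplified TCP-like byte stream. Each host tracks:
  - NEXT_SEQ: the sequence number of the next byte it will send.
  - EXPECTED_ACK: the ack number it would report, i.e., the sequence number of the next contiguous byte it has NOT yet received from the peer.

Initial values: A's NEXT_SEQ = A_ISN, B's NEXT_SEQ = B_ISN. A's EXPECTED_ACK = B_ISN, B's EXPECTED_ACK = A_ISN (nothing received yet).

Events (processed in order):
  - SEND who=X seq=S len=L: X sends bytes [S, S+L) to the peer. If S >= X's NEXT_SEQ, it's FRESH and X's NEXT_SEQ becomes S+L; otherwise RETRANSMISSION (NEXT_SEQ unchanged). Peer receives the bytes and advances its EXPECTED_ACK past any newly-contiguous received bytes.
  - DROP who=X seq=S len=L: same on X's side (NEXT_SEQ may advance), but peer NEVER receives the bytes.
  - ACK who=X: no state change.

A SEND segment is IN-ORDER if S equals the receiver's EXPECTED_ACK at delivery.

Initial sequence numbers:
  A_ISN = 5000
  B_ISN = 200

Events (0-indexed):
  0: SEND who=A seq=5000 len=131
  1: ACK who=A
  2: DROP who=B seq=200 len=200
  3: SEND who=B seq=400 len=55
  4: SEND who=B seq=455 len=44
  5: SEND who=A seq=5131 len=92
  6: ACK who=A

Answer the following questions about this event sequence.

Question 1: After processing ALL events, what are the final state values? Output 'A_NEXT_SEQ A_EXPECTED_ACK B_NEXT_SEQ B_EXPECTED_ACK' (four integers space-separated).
After event 0: A_seq=5131 A_ack=200 B_seq=200 B_ack=5131
After event 1: A_seq=5131 A_ack=200 B_seq=200 B_ack=5131
After event 2: A_seq=5131 A_ack=200 B_seq=400 B_ack=5131
After event 3: A_seq=5131 A_ack=200 B_seq=455 B_ack=5131
After event 4: A_seq=5131 A_ack=200 B_seq=499 B_ack=5131
After event 5: A_seq=5223 A_ack=200 B_seq=499 B_ack=5223
After event 6: A_seq=5223 A_ack=200 B_seq=499 B_ack=5223

Answer: 5223 200 499 5223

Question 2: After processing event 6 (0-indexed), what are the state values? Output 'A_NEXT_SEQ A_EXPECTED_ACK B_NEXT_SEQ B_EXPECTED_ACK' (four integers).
After event 0: A_seq=5131 A_ack=200 B_seq=200 B_ack=5131
After event 1: A_seq=5131 A_ack=200 B_seq=200 B_ack=5131
After event 2: A_seq=5131 A_ack=200 B_seq=400 B_ack=5131
After event 3: A_seq=5131 A_ack=200 B_seq=455 B_ack=5131
After event 4: A_seq=5131 A_ack=200 B_seq=499 B_ack=5131
After event 5: A_seq=5223 A_ack=200 B_seq=499 B_ack=5223
After event 6: A_seq=5223 A_ack=200 B_seq=499 B_ack=5223

5223 200 499 5223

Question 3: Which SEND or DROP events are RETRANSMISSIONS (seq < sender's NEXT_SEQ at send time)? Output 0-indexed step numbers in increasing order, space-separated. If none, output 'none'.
Answer: none

Derivation:
Step 0: SEND seq=5000 -> fresh
Step 2: DROP seq=200 -> fresh
Step 3: SEND seq=400 -> fresh
Step 4: SEND seq=455 -> fresh
Step 5: SEND seq=5131 -> fresh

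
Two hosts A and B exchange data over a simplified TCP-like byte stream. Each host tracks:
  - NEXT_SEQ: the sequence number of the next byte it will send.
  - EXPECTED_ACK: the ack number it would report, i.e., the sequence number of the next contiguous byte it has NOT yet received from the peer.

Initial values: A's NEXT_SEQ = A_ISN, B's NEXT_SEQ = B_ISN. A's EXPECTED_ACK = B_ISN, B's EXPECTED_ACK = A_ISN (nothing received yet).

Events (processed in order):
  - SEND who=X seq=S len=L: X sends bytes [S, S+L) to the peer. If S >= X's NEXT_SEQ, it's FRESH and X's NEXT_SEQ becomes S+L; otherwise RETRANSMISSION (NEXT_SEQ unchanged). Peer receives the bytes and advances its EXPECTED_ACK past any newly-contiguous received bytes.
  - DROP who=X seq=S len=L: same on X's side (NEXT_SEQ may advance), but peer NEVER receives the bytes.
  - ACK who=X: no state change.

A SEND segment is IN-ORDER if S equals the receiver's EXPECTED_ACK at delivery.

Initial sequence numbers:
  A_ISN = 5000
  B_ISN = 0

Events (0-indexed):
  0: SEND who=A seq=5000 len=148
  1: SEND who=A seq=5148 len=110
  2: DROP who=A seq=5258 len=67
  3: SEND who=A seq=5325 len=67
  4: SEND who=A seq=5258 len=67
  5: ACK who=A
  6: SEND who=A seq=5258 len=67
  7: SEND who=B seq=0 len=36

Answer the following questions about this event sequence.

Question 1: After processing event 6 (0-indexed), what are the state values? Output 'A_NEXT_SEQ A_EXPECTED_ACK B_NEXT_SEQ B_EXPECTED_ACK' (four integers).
After event 0: A_seq=5148 A_ack=0 B_seq=0 B_ack=5148
After event 1: A_seq=5258 A_ack=0 B_seq=0 B_ack=5258
After event 2: A_seq=5325 A_ack=0 B_seq=0 B_ack=5258
After event 3: A_seq=5392 A_ack=0 B_seq=0 B_ack=5258
After event 4: A_seq=5392 A_ack=0 B_seq=0 B_ack=5392
After event 5: A_seq=5392 A_ack=0 B_seq=0 B_ack=5392
After event 6: A_seq=5392 A_ack=0 B_seq=0 B_ack=5392

5392 0 0 5392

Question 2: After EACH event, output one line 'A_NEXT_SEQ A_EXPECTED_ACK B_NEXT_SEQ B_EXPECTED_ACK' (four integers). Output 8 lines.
5148 0 0 5148
5258 0 0 5258
5325 0 0 5258
5392 0 0 5258
5392 0 0 5392
5392 0 0 5392
5392 0 0 5392
5392 36 36 5392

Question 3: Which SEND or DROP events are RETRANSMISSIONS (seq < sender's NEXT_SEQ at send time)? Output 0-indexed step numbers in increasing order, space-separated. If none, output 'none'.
Step 0: SEND seq=5000 -> fresh
Step 1: SEND seq=5148 -> fresh
Step 2: DROP seq=5258 -> fresh
Step 3: SEND seq=5325 -> fresh
Step 4: SEND seq=5258 -> retransmit
Step 6: SEND seq=5258 -> retransmit
Step 7: SEND seq=0 -> fresh

Answer: 4 6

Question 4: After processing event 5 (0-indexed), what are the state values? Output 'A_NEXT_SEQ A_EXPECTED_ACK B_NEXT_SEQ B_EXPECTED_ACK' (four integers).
After event 0: A_seq=5148 A_ack=0 B_seq=0 B_ack=5148
After event 1: A_seq=5258 A_ack=0 B_seq=0 B_ack=5258
After event 2: A_seq=5325 A_ack=0 B_seq=0 B_ack=5258
After event 3: A_seq=5392 A_ack=0 B_seq=0 B_ack=5258
After event 4: A_seq=5392 A_ack=0 B_seq=0 B_ack=5392
After event 5: A_seq=5392 A_ack=0 B_seq=0 B_ack=5392

5392 0 0 5392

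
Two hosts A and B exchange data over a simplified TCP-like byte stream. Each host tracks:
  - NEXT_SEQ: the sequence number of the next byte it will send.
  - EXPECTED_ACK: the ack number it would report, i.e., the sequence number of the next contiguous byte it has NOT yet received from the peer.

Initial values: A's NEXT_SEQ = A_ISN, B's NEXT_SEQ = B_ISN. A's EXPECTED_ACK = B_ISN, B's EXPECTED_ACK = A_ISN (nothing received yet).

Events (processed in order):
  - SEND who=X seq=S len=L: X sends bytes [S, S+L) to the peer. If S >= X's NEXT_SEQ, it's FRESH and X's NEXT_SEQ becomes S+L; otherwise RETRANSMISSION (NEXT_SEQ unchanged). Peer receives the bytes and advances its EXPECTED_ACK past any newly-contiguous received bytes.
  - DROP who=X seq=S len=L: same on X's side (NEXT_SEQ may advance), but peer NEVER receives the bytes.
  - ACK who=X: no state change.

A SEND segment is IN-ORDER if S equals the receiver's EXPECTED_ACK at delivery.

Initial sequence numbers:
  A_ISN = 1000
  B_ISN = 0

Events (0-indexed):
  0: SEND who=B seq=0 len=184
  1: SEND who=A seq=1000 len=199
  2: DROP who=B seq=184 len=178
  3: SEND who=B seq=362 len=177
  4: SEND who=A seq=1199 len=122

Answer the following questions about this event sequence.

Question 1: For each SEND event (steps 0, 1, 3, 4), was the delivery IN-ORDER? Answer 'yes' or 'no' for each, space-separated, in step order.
Answer: yes yes no yes

Derivation:
Step 0: SEND seq=0 -> in-order
Step 1: SEND seq=1000 -> in-order
Step 3: SEND seq=362 -> out-of-order
Step 4: SEND seq=1199 -> in-order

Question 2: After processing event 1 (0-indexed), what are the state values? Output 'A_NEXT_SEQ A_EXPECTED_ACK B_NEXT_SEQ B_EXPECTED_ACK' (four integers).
After event 0: A_seq=1000 A_ack=184 B_seq=184 B_ack=1000
After event 1: A_seq=1199 A_ack=184 B_seq=184 B_ack=1199

1199 184 184 1199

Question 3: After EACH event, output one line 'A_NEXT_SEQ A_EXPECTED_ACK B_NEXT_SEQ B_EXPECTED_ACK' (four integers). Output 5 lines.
1000 184 184 1000
1199 184 184 1199
1199 184 362 1199
1199 184 539 1199
1321 184 539 1321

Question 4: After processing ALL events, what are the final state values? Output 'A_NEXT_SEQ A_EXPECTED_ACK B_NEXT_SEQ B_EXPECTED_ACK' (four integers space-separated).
Answer: 1321 184 539 1321

Derivation:
After event 0: A_seq=1000 A_ack=184 B_seq=184 B_ack=1000
After event 1: A_seq=1199 A_ack=184 B_seq=184 B_ack=1199
After event 2: A_seq=1199 A_ack=184 B_seq=362 B_ack=1199
After event 3: A_seq=1199 A_ack=184 B_seq=539 B_ack=1199
After event 4: A_seq=1321 A_ack=184 B_seq=539 B_ack=1321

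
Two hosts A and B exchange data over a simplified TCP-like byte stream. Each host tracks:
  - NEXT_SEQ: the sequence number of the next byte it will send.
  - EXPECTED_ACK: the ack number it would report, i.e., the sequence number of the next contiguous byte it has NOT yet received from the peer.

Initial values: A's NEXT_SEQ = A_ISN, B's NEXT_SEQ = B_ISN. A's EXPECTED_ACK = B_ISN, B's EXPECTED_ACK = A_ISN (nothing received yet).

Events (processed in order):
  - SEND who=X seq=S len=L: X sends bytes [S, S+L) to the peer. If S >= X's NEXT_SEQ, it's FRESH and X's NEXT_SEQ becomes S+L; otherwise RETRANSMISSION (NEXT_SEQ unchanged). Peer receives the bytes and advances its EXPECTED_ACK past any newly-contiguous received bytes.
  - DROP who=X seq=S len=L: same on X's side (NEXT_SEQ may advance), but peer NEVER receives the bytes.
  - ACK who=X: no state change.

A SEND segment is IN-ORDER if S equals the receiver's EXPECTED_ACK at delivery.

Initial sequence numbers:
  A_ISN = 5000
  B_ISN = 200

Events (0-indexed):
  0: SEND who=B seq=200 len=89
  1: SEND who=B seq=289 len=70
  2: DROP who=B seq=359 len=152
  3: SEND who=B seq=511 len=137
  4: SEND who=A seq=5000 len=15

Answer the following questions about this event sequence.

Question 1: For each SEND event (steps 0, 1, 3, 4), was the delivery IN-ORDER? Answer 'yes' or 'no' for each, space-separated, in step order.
Answer: yes yes no yes

Derivation:
Step 0: SEND seq=200 -> in-order
Step 1: SEND seq=289 -> in-order
Step 3: SEND seq=511 -> out-of-order
Step 4: SEND seq=5000 -> in-order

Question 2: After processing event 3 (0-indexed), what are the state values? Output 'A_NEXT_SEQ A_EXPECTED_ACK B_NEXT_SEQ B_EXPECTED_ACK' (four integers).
After event 0: A_seq=5000 A_ack=289 B_seq=289 B_ack=5000
After event 1: A_seq=5000 A_ack=359 B_seq=359 B_ack=5000
After event 2: A_seq=5000 A_ack=359 B_seq=511 B_ack=5000
After event 3: A_seq=5000 A_ack=359 B_seq=648 B_ack=5000

5000 359 648 5000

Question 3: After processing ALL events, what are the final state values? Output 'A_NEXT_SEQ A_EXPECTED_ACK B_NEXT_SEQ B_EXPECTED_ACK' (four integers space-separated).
After event 0: A_seq=5000 A_ack=289 B_seq=289 B_ack=5000
After event 1: A_seq=5000 A_ack=359 B_seq=359 B_ack=5000
After event 2: A_seq=5000 A_ack=359 B_seq=511 B_ack=5000
After event 3: A_seq=5000 A_ack=359 B_seq=648 B_ack=5000
After event 4: A_seq=5015 A_ack=359 B_seq=648 B_ack=5015

Answer: 5015 359 648 5015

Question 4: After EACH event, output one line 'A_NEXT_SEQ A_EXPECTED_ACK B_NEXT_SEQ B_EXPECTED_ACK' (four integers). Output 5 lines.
5000 289 289 5000
5000 359 359 5000
5000 359 511 5000
5000 359 648 5000
5015 359 648 5015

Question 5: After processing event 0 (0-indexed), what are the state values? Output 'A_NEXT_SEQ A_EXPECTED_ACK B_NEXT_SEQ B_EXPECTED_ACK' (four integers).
After event 0: A_seq=5000 A_ack=289 B_seq=289 B_ack=5000

5000 289 289 5000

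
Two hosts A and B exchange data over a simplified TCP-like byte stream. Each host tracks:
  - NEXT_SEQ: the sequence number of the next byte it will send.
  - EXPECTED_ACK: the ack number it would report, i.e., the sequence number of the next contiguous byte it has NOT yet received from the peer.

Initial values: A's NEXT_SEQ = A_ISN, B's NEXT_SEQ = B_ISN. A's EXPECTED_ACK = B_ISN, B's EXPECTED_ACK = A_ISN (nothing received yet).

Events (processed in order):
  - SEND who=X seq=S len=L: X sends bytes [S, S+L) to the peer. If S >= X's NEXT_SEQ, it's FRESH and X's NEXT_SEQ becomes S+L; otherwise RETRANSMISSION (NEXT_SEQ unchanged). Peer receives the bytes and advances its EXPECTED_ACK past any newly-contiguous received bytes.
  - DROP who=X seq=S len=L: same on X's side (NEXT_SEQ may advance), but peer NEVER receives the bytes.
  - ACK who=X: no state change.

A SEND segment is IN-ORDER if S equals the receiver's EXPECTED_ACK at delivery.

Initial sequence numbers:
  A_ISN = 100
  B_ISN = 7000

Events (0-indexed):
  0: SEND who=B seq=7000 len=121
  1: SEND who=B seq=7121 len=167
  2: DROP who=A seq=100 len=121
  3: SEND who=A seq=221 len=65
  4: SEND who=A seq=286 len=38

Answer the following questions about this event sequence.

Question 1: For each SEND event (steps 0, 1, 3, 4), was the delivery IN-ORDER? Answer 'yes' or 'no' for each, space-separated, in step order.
Step 0: SEND seq=7000 -> in-order
Step 1: SEND seq=7121 -> in-order
Step 3: SEND seq=221 -> out-of-order
Step 4: SEND seq=286 -> out-of-order

Answer: yes yes no no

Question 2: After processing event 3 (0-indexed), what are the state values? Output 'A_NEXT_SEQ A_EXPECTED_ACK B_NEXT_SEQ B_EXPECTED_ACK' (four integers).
After event 0: A_seq=100 A_ack=7121 B_seq=7121 B_ack=100
After event 1: A_seq=100 A_ack=7288 B_seq=7288 B_ack=100
After event 2: A_seq=221 A_ack=7288 B_seq=7288 B_ack=100
After event 3: A_seq=286 A_ack=7288 B_seq=7288 B_ack=100

286 7288 7288 100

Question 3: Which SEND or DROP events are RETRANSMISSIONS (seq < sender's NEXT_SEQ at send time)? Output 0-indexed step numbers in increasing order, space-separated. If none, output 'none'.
Answer: none

Derivation:
Step 0: SEND seq=7000 -> fresh
Step 1: SEND seq=7121 -> fresh
Step 2: DROP seq=100 -> fresh
Step 3: SEND seq=221 -> fresh
Step 4: SEND seq=286 -> fresh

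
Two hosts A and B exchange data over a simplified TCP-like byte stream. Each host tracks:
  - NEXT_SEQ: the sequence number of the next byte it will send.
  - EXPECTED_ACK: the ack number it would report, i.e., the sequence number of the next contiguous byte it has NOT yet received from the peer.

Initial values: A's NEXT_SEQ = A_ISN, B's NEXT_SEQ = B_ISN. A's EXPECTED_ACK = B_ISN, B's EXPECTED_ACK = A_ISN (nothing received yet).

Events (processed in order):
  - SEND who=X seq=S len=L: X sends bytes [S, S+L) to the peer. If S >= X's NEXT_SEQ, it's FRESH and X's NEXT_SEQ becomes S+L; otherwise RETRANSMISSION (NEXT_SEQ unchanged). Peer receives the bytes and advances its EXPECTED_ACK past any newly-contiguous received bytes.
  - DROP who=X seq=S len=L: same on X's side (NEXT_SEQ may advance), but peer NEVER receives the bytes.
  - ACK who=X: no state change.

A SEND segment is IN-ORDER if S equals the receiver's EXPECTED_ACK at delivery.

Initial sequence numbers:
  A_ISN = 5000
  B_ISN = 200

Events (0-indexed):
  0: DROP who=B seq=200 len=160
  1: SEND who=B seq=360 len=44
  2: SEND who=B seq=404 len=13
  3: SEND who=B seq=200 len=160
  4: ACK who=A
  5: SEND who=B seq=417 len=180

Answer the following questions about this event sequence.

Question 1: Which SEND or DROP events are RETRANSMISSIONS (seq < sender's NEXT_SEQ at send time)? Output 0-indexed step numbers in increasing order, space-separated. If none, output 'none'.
Step 0: DROP seq=200 -> fresh
Step 1: SEND seq=360 -> fresh
Step 2: SEND seq=404 -> fresh
Step 3: SEND seq=200 -> retransmit
Step 5: SEND seq=417 -> fresh

Answer: 3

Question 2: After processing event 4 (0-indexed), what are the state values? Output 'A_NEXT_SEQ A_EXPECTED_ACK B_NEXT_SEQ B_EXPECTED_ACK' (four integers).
After event 0: A_seq=5000 A_ack=200 B_seq=360 B_ack=5000
After event 1: A_seq=5000 A_ack=200 B_seq=404 B_ack=5000
After event 2: A_seq=5000 A_ack=200 B_seq=417 B_ack=5000
After event 3: A_seq=5000 A_ack=417 B_seq=417 B_ack=5000
After event 4: A_seq=5000 A_ack=417 B_seq=417 B_ack=5000

5000 417 417 5000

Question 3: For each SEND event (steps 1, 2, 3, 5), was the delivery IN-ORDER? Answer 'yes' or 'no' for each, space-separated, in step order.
Answer: no no yes yes

Derivation:
Step 1: SEND seq=360 -> out-of-order
Step 2: SEND seq=404 -> out-of-order
Step 3: SEND seq=200 -> in-order
Step 5: SEND seq=417 -> in-order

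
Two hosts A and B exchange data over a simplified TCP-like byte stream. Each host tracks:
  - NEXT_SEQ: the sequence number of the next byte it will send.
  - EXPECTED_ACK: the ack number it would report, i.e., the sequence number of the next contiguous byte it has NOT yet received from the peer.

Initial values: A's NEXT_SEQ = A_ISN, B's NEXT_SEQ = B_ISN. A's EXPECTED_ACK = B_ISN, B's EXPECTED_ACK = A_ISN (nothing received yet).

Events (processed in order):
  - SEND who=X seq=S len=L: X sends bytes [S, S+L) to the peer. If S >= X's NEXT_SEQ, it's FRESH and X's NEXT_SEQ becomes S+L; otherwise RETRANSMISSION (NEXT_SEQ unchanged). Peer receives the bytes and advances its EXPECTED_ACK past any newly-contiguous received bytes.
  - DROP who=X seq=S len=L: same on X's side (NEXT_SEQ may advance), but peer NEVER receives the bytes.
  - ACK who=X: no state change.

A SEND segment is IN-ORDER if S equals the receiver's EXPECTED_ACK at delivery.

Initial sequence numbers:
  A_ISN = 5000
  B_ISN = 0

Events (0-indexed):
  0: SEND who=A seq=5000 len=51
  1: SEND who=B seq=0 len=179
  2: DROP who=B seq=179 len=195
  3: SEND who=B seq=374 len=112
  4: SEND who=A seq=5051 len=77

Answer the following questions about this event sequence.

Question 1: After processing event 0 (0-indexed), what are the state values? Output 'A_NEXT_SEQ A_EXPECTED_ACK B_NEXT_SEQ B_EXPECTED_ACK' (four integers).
After event 0: A_seq=5051 A_ack=0 B_seq=0 B_ack=5051

5051 0 0 5051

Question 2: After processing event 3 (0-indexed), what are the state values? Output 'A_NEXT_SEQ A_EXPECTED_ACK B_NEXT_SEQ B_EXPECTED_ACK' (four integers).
After event 0: A_seq=5051 A_ack=0 B_seq=0 B_ack=5051
After event 1: A_seq=5051 A_ack=179 B_seq=179 B_ack=5051
After event 2: A_seq=5051 A_ack=179 B_seq=374 B_ack=5051
After event 3: A_seq=5051 A_ack=179 B_seq=486 B_ack=5051

5051 179 486 5051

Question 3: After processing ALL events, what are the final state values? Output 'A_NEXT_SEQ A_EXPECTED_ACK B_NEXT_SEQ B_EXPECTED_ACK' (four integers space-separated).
After event 0: A_seq=5051 A_ack=0 B_seq=0 B_ack=5051
After event 1: A_seq=5051 A_ack=179 B_seq=179 B_ack=5051
After event 2: A_seq=5051 A_ack=179 B_seq=374 B_ack=5051
After event 3: A_seq=5051 A_ack=179 B_seq=486 B_ack=5051
After event 4: A_seq=5128 A_ack=179 B_seq=486 B_ack=5128

Answer: 5128 179 486 5128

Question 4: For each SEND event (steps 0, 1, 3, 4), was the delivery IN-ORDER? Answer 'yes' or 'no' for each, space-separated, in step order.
Step 0: SEND seq=5000 -> in-order
Step 1: SEND seq=0 -> in-order
Step 3: SEND seq=374 -> out-of-order
Step 4: SEND seq=5051 -> in-order

Answer: yes yes no yes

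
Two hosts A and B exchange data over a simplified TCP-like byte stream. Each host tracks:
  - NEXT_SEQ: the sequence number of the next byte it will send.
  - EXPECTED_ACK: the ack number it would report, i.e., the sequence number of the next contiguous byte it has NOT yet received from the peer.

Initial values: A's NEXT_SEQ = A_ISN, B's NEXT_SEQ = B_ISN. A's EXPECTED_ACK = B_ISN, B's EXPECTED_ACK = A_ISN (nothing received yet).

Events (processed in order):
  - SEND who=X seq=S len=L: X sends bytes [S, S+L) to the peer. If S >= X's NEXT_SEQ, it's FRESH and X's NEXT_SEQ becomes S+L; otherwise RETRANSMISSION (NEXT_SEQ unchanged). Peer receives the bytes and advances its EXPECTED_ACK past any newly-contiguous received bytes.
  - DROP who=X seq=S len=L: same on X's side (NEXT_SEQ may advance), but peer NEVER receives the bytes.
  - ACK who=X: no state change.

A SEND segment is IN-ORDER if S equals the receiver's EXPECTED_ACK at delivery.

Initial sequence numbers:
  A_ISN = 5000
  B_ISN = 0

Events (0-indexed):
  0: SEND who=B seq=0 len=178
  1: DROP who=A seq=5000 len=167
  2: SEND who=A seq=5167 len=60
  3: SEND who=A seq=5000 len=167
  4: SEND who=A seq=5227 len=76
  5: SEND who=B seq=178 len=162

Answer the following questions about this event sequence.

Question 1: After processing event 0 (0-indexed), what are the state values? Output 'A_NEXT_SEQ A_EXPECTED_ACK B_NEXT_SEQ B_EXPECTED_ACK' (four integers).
After event 0: A_seq=5000 A_ack=178 B_seq=178 B_ack=5000

5000 178 178 5000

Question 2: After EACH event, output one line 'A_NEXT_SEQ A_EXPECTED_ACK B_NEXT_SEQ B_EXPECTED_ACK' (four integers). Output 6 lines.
5000 178 178 5000
5167 178 178 5000
5227 178 178 5000
5227 178 178 5227
5303 178 178 5303
5303 340 340 5303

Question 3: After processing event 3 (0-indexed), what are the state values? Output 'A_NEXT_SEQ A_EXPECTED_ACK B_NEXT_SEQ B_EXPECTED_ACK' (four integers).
After event 0: A_seq=5000 A_ack=178 B_seq=178 B_ack=5000
After event 1: A_seq=5167 A_ack=178 B_seq=178 B_ack=5000
After event 2: A_seq=5227 A_ack=178 B_seq=178 B_ack=5000
After event 3: A_seq=5227 A_ack=178 B_seq=178 B_ack=5227

5227 178 178 5227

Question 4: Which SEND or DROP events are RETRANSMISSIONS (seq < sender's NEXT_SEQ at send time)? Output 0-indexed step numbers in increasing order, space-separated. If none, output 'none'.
Step 0: SEND seq=0 -> fresh
Step 1: DROP seq=5000 -> fresh
Step 2: SEND seq=5167 -> fresh
Step 3: SEND seq=5000 -> retransmit
Step 4: SEND seq=5227 -> fresh
Step 5: SEND seq=178 -> fresh

Answer: 3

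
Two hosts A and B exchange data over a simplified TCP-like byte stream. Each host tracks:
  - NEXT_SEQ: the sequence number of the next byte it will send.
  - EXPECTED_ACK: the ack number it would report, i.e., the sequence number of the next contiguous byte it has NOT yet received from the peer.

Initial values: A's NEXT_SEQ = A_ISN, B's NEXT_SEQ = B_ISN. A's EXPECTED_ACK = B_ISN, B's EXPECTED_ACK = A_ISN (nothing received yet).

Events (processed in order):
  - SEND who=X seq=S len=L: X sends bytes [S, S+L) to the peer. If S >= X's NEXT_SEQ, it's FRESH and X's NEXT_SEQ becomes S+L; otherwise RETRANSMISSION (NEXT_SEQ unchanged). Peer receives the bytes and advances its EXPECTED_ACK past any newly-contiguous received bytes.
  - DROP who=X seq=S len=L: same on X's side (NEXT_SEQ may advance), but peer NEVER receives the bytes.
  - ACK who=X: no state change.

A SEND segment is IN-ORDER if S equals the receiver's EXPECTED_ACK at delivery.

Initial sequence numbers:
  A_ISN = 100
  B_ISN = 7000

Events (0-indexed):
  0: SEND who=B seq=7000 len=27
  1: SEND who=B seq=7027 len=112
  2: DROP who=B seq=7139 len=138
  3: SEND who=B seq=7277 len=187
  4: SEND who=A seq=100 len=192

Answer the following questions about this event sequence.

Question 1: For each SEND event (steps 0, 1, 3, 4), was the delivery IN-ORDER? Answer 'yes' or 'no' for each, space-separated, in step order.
Answer: yes yes no yes

Derivation:
Step 0: SEND seq=7000 -> in-order
Step 1: SEND seq=7027 -> in-order
Step 3: SEND seq=7277 -> out-of-order
Step 4: SEND seq=100 -> in-order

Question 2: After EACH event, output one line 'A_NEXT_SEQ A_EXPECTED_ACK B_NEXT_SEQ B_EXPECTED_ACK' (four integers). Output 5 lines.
100 7027 7027 100
100 7139 7139 100
100 7139 7277 100
100 7139 7464 100
292 7139 7464 292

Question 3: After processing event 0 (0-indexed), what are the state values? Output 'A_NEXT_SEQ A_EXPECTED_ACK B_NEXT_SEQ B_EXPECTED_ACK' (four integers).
After event 0: A_seq=100 A_ack=7027 B_seq=7027 B_ack=100

100 7027 7027 100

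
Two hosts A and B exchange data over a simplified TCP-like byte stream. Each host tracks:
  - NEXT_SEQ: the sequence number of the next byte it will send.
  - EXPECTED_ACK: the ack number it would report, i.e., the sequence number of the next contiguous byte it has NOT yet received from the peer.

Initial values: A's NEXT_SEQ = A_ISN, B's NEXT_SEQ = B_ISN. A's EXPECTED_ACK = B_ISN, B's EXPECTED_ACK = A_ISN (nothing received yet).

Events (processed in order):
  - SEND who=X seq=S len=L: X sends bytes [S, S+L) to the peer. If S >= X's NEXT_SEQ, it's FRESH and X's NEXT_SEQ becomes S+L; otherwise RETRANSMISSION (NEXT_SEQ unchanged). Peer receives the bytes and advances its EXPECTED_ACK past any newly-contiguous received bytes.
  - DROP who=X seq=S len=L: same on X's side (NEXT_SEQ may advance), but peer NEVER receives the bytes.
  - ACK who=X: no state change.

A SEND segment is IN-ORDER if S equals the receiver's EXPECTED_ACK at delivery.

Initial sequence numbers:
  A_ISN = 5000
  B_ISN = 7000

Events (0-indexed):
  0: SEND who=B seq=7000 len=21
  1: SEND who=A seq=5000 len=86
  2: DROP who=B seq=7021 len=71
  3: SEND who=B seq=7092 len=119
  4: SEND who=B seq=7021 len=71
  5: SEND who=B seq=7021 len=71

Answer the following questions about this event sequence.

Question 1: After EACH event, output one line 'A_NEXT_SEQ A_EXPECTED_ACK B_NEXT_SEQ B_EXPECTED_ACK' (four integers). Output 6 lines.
5000 7021 7021 5000
5086 7021 7021 5086
5086 7021 7092 5086
5086 7021 7211 5086
5086 7211 7211 5086
5086 7211 7211 5086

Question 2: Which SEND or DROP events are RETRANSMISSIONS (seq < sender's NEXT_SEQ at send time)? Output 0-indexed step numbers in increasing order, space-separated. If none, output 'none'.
Step 0: SEND seq=7000 -> fresh
Step 1: SEND seq=5000 -> fresh
Step 2: DROP seq=7021 -> fresh
Step 3: SEND seq=7092 -> fresh
Step 4: SEND seq=7021 -> retransmit
Step 5: SEND seq=7021 -> retransmit

Answer: 4 5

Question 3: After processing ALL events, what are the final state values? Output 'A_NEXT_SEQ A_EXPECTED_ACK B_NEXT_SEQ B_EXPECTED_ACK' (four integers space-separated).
Answer: 5086 7211 7211 5086

Derivation:
After event 0: A_seq=5000 A_ack=7021 B_seq=7021 B_ack=5000
After event 1: A_seq=5086 A_ack=7021 B_seq=7021 B_ack=5086
After event 2: A_seq=5086 A_ack=7021 B_seq=7092 B_ack=5086
After event 3: A_seq=5086 A_ack=7021 B_seq=7211 B_ack=5086
After event 4: A_seq=5086 A_ack=7211 B_seq=7211 B_ack=5086
After event 5: A_seq=5086 A_ack=7211 B_seq=7211 B_ack=5086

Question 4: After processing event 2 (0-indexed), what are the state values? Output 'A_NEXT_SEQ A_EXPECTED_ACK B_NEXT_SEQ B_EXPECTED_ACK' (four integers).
After event 0: A_seq=5000 A_ack=7021 B_seq=7021 B_ack=5000
After event 1: A_seq=5086 A_ack=7021 B_seq=7021 B_ack=5086
After event 2: A_seq=5086 A_ack=7021 B_seq=7092 B_ack=5086

5086 7021 7092 5086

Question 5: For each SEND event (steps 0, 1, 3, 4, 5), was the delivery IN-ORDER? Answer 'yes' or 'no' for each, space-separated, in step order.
Answer: yes yes no yes no

Derivation:
Step 0: SEND seq=7000 -> in-order
Step 1: SEND seq=5000 -> in-order
Step 3: SEND seq=7092 -> out-of-order
Step 4: SEND seq=7021 -> in-order
Step 5: SEND seq=7021 -> out-of-order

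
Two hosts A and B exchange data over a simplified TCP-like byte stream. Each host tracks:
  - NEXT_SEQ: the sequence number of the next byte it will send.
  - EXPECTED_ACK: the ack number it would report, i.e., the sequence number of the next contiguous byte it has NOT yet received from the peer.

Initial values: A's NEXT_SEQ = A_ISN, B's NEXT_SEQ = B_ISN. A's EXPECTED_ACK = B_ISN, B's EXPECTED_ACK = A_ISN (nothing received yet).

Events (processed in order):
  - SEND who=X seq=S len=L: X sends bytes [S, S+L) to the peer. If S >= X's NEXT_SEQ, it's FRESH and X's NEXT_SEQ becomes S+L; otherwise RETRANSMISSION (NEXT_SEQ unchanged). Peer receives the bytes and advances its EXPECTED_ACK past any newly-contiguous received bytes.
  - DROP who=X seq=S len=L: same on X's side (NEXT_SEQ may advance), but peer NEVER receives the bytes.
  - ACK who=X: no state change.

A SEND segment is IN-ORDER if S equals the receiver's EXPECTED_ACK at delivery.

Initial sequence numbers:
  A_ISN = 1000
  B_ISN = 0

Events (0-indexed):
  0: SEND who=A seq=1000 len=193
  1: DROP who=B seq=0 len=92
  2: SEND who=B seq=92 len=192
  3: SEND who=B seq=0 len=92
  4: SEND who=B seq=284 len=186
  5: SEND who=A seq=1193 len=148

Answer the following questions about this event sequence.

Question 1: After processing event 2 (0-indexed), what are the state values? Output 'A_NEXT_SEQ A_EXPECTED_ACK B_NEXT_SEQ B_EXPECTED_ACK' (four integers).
After event 0: A_seq=1193 A_ack=0 B_seq=0 B_ack=1193
After event 1: A_seq=1193 A_ack=0 B_seq=92 B_ack=1193
After event 2: A_seq=1193 A_ack=0 B_seq=284 B_ack=1193

1193 0 284 1193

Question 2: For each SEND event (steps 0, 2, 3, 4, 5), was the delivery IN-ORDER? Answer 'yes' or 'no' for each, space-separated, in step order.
Answer: yes no yes yes yes

Derivation:
Step 0: SEND seq=1000 -> in-order
Step 2: SEND seq=92 -> out-of-order
Step 3: SEND seq=0 -> in-order
Step 4: SEND seq=284 -> in-order
Step 5: SEND seq=1193 -> in-order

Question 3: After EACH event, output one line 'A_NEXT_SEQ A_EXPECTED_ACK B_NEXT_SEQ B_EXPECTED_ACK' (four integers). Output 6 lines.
1193 0 0 1193
1193 0 92 1193
1193 0 284 1193
1193 284 284 1193
1193 470 470 1193
1341 470 470 1341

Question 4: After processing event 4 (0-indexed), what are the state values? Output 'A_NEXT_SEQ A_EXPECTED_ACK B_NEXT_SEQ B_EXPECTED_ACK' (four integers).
After event 0: A_seq=1193 A_ack=0 B_seq=0 B_ack=1193
After event 1: A_seq=1193 A_ack=0 B_seq=92 B_ack=1193
After event 2: A_seq=1193 A_ack=0 B_seq=284 B_ack=1193
After event 3: A_seq=1193 A_ack=284 B_seq=284 B_ack=1193
After event 4: A_seq=1193 A_ack=470 B_seq=470 B_ack=1193

1193 470 470 1193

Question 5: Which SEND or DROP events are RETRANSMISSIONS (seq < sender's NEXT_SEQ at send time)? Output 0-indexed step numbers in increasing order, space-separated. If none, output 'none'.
Answer: 3

Derivation:
Step 0: SEND seq=1000 -> fresh
Step 1: DROP seq=0 -> fresh
Step 2: SEND seq=92 -> fresh
Step 3: SEND seq=0 -> retransmit
Step 4: SEND seq=284 -> fresh
Step 5: SEND seq=1193 -> fresh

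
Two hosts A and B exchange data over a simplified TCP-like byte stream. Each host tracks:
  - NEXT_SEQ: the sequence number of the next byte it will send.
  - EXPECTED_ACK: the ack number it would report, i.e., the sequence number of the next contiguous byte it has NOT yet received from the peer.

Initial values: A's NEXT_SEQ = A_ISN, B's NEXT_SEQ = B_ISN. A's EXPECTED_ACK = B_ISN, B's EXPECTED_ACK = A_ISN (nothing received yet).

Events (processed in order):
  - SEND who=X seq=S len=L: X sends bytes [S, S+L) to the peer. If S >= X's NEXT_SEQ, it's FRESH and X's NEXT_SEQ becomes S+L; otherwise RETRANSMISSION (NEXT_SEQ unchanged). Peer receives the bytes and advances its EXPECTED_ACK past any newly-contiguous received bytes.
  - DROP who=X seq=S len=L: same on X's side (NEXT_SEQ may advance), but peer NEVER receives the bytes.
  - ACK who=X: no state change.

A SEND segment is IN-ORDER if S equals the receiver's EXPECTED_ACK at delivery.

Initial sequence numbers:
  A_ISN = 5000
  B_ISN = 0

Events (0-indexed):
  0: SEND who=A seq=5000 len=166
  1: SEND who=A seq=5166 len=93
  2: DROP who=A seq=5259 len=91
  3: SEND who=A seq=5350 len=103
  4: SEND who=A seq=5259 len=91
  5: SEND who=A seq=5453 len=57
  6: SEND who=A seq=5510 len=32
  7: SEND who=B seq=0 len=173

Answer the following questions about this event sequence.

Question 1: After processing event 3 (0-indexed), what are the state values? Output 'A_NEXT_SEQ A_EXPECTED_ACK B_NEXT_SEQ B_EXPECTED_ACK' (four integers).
After event 0: A_seq=5166 A_ack=0 B_seq=0 B_ack=5166
After event 1: A_seq=5259 A_ack=0 B_seq=0 B_ack=5259
After event 2: A_seq=5350 A_ack=0 B_seq=0 B_ack=5259
After event 3: A_seq=5453 A_ack=0 B_seq=0 B_ack=5259

5453 0 0 5259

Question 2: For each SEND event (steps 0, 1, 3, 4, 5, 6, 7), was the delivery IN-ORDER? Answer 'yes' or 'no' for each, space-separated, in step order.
Step 0: SEND seq=5000 -> in-order
Step 1: SEND seq=5166 -> in-order
Step 3: SEND seq=5350 -> out-of-order
Step 4: SEND seq=5259 -> in-order
Step 5: SEND seq=5453 -> in-order
Step 6: SEND seq=5510 -> in-order
Step 7: SEND seq=0 -> in-order

Answer: yes yes no yes yes yes yes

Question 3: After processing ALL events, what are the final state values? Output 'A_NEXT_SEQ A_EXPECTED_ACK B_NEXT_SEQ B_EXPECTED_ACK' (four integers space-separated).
After event 0: A_seq=5166 A_ack=0 B_seq=0 B_ack=5166
After event 1: A_seq=5259 A_ack=0 B_seq=0 B_ack=5259
After event 2: A_seq=5350 A_ack=0 B_seq=0 B_ack=5259
After event 3: A_seq=5453 A_ack=0 B_seq=0 B_ack=5259
After event 4: A_seq=5453 A_ack=0 B_seq=0 B_ack=5453
After event 5: A_seq=5510 A_ack=0 B_seq=0 B_ack=5510
After event 6: A_seq=5542 A_ack=0 B_seq=0 B_ack=5542
After event 7: A_seq=5542 A_ack=173 B_seq=173 B_ack=5542

Answer: 5542 173 173 5542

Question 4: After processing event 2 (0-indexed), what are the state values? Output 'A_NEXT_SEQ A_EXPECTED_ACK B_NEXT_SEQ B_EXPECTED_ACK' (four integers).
After event 0: A_seq=5166 A_ack=0 B_seq=0 B_ack=5166
After event 1: A_seq=5259 A_ack=0 B_seq=0 B_ack=5259
After event 2: A_seq=5350 A_ack=0 B_seq=0 B_ack=5259

5350 0 0 5259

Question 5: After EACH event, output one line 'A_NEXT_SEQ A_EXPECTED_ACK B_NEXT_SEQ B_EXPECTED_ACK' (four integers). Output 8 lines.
5166 0 0 5166
5259 0 0 5259
5350 0 0 5259
5453 0 0 5259
5453 0 0 5453
5510 0 0 5510
5542 0 0 5542
5542 173 173 5542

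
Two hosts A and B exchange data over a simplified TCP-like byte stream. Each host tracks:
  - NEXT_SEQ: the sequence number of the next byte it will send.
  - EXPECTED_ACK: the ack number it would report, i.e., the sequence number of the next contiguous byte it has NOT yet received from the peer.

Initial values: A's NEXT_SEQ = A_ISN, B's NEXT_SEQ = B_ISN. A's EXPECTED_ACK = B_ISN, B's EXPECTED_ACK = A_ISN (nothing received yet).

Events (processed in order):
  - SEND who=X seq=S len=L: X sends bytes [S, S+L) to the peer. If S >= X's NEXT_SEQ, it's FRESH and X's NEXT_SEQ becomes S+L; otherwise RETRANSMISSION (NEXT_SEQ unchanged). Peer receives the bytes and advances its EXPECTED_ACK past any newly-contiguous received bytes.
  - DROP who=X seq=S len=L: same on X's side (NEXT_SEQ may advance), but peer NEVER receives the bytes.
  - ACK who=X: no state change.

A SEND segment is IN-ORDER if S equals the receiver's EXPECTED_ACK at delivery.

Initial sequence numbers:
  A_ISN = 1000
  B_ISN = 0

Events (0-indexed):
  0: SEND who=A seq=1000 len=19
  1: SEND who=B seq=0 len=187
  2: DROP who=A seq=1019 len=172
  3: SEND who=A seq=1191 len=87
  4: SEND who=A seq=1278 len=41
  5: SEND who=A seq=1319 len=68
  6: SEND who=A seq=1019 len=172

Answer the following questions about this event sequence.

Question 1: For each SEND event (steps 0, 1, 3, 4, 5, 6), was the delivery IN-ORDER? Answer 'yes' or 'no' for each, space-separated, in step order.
Step 0: SEND seq=1000 -> in-order
Step 1: SEND seq=0 -> in-order
Step 3: SEND seq=1191 -> out-of-order
Step 4: SEND seq=1278 -> out-of-order
Step 5: SEND seq=1319 -> out-of-order
Step 6: SEND seq=1019 -> in-order

Answer: yes yes no no no yes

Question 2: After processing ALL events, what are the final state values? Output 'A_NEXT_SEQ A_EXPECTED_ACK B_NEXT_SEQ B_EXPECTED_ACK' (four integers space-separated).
Answer: 1387 187 187 1387

Derivation:
After event 0: A_seq=1019 A_ack=0 B_seq=0 B_ack=1019
After event 1: A_seq=1019 A_ack=187 B_seq=187 B_ack=1019
After event 2: A_seq=1191 A_ack=187 B_seq=187 B_ack=1019
After event 3: A_seq=1278 A_ack=187 B_seq=187 B_ack=1019
After event 4: A_seq=1319 A_ack=187 B_seq=187 B_ack=1019
After event 5: A_seq=1387 A_ack=187 B_seq=187 B_ack=1019
After event 6: A_seq=1387 A_ack=187 B_seq=187 B_ack=1387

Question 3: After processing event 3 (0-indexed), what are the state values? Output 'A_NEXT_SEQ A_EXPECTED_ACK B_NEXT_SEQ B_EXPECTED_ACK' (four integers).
After event 0: A_seq=1019 A_ack=0 B_seq=0 B_ack=1019
After event 1: A_seq=1019 A_ack=187 B_seq=187 B_ack=1019
After event 2: A_seq=1191 A_ack=187 B_seq=187 B_ack=1019
After event 3: A_seq=1278 A_ack=187 B_seq=187 B_ack=1019

1278 187 187 1019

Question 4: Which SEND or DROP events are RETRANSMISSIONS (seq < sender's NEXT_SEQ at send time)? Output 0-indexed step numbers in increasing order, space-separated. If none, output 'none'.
Answer: 6

Derivation:
Step 0: SEND seq=1000 -> fresh
Step 1: SEND seq=0 -> fresh
Step 2: DROP seq=1019 -> fresh
Step 3: SEND seq=1191 -> fresh
Step 4: SEND seq=1278 -> fresh
Step 5: SEND seq=1319 -> fresh
Step 6: SEND seq=1019 -> retransmit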